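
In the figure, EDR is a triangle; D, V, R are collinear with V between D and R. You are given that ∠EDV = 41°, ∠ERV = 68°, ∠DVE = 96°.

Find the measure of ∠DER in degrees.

∠DER = 71°

1. ∠EDR = 41°  [V on ray DR]
2. ∠DRE = 68°  [V on ray RD]
3. ∠DER = 71°  [△EDR]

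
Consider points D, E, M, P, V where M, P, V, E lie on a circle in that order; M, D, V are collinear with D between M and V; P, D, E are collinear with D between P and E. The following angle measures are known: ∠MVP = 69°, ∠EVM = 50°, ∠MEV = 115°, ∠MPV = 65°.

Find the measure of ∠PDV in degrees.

∠PDV = 96°

1. ∠MEP = 69°  [same arc MP]
2. ∠EMV = 15°  [△MVE]
3. ∠EDM = 96°  [△MDE]
4. ∠PDV = 96°  [vertical angles at D]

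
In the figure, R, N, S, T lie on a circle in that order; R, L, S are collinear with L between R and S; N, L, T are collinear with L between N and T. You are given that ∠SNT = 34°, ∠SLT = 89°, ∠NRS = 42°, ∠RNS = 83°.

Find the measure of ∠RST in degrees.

∠RST = 49°

1. ∠SRT = 34°  [same arc ST]
2. ∠RTS = 97°  [cyclic RNST, opposite ∠N+∠T]
3. ∠RST = 49°  [△RST]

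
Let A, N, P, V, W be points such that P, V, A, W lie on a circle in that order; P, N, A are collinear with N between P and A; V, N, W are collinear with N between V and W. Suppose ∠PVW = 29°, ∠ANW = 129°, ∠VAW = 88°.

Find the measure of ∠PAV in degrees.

1. ∠PAW = 29°  [same arc PW]
2. ∠PNV = 129°  [vertical angles at N]
3. ∠AWV = 22°  [△ANW]
4. ∠AVW = 70°  [△VAW]
5. ∠ANV = 51°  [linear pair at N on PA]
6. ∠PAV = 59°  [△VNA]

∠PAV = 59°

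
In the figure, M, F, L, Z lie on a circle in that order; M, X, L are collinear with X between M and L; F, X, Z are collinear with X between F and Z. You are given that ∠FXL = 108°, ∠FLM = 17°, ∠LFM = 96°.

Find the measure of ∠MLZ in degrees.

∠MLZ = 41°

1. ∠MXZ = 108°  [vertical angles at X]
2. ∠FZM = 17°  [same arc MF]
3. ∠LZM = 84°  [cyclic MFLZ, opposite ∠F+∠Z]
4. ∠LMZ = 55°  [△MXZ]
5. ∠MLZ = 41°  [△MLZ]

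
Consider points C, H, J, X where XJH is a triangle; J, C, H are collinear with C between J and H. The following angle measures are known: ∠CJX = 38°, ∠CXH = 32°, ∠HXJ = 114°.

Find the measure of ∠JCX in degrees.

∠JCX = 60°

1. ∠HJX = 38°  [C on ray JH]
2. ∠JHX = 28°  [△XJH]
3. ∠CHX = 28°  [C on ray HJ]
4. ∠HCX = 120°  [△XCH]
5. ∠JCX = 60°  [linear pair at C on JH]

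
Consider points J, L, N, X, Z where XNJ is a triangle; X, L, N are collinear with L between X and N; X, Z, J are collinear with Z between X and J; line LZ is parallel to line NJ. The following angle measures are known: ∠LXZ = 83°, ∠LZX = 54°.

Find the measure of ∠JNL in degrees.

∠JNL = 43°

1. ∠XLZ = 43°  [△XLZ]
2. ∠NLZ = 137°  [linear pair at L on XN]
3. ∠JNL = 43°  [LZ∥NJ, co-interior at N–L]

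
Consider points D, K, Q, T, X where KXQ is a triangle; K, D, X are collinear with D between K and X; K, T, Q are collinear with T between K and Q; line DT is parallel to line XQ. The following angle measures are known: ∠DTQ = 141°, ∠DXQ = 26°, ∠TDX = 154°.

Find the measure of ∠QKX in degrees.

1. ∠DTK = 39°  [linear pair at T on KQ]
2. ∠KXQ = 26°  [D on ray XK]
3. ∠KQX = 39°  [DT∥XQ, corresponding at T]
4. ∠QKX = 115°  [△KXQ]

∠QKX = 115°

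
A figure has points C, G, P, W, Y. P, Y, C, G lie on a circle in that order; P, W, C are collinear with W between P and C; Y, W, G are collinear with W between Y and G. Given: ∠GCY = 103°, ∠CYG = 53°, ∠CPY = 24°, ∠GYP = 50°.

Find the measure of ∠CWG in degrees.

1. ∠CGY = 24°  [△YCG]
2. ∠GCP = 50°  [same arc PG]
3. ∠CWG = 106°  [△CWG]

∠CWG = 106°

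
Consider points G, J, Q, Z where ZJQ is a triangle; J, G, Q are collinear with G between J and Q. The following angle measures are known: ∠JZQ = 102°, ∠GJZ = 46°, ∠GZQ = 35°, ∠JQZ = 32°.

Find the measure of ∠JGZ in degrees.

∠JGZ = 67°

1. ∠GQZ = 32°  [G on ray QJ]
2. ∠QGZ = 113°  [△ZGQ]
3. ∠JGZ = 67°  [linear pair at G on JQ]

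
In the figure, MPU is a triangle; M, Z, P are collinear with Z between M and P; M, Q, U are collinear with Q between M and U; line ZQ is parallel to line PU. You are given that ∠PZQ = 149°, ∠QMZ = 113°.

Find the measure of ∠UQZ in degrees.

1. ∠MZQ = 31°  [linear pair at Z on MP]
2. ∠MQZ = 36°  [△MZQ]
3. ∠UQZ = 144°  [linear pair at Q on MU]

∠UQZ = 144°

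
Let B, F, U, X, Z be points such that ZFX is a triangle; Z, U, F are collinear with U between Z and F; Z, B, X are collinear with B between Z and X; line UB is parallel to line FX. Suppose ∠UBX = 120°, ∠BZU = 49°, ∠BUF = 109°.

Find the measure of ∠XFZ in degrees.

1. ∠UBZ = 60°  [linear pair at B on ZX]
2. ∠BUZ = 71°  [△ZUB]
3. ∠XFZ = 71°  [UB∥FX, corresponding at U]

∠XFZ = 71°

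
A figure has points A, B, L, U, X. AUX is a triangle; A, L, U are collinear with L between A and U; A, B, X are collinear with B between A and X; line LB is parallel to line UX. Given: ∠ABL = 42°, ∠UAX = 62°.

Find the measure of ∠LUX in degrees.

∠LUX = 76°

1. ∠AXU = 42°  [LB∥UX, corresponding at B]
2. ∠AUX = 76°  [△AUX]
3. ∠LUX = 76°  [L on ray UA]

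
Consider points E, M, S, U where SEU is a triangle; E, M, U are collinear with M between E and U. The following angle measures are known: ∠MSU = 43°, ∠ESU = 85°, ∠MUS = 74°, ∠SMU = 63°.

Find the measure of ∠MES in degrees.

∠MES = 21°

1. ∠EUS = 74°  [M on ray UE]
2. ∠SEU = 21°  [△SEU]
3. ∠MES = 21°  [M on ray EU]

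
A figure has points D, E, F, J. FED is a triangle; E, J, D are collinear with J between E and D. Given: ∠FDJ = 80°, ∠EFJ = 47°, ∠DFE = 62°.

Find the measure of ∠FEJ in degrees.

∠FEJ = 38°

1. ∠EDF = 80°  [J on ray DE]
2. ∠DEF = 38°  [△FED]
3. ∠FEJ = 38°  [J on ray ED]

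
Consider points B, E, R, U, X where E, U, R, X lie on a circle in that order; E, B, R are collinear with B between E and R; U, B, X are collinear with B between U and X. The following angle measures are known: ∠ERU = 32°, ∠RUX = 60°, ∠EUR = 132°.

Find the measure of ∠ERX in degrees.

∠ERX = 72°

1. ∠REX = 60°  [same arc RX]
2. ∠EXR = 48°  [cyclic EURX, opposite ∠U+∠X]
3. ∠ERX = 72°  [△ERX]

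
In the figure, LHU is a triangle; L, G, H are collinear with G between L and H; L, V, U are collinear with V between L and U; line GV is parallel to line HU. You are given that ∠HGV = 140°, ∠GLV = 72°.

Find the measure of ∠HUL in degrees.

∠HUL = 68°

1. ∠LGV = 40°  [linear pair at G on LH]
2. ∠GVL = 68°  [△LGV]
3. ∠HUL = 68°  [GV∥HU, corresponding at V]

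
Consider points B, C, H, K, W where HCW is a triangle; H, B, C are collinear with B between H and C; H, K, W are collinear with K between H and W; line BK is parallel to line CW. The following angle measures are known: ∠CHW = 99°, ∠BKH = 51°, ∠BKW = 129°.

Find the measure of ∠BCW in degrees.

1. ∠BHK = 99°  [B on HC, K on HW]
2. ∠HBK = 30°  [△HBK]
3. ∠CBK = 150°  [linear pair at B on HC]
4. ∠BCW = 30°  [BK∥CW, co-interior at C–B]

∠BCW = 30°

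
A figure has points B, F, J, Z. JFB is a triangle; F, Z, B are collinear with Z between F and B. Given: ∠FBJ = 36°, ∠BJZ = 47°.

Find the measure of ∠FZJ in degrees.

∠FZJ = 83°

1. ∠JBZ = 36°  [Z on ray BF]
2. ∠BZJ = 97°  [△JZB]
3. ∠FZJ = 83°  [linear pair at Z on FB]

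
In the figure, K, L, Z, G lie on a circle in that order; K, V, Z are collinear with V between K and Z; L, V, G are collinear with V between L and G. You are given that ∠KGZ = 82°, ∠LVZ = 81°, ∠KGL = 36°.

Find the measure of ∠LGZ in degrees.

∠LGZ = 46°

1. ∠KLZ = 98°  [cyclic KLZG, opposite ∠L+∠G]
2. ∠KZL = 36°  [same arc KL]
3. ∠LKZ = 46°  [△KLZ]
4. ∠LGZ = 46°  [same arc LZ]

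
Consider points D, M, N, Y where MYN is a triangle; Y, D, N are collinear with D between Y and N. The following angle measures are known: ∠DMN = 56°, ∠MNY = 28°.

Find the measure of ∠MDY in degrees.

∠MDY = 84°

1. ∠DNM = 28°  [D on ray NY]
2. ∠MDN = 96°  [△MDN]
3. ∠MDY = 84°  [linear pair at D on YN]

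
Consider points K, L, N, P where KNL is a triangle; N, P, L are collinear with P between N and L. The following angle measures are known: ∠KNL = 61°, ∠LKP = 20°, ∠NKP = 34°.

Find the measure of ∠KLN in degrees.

1. ∠KNP = 61°  [P on ray NL]
2. ∠KPN = 85°  [△KNP]
3. ∠KPL = 95°  [linear pair at P on NL]
4. ∠KLP = 65°  [△KPL]
5. ∠KLN = 65°  [P on ray LN]

∠KLN = 65°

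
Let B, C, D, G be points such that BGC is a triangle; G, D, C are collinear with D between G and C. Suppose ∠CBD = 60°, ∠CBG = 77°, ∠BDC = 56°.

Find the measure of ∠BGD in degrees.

1. ∠BCD = 64°  [△BDC]
2. ∠BCG = 64°  [D on ray CG]
3. ∠BGC = 39°  [△BGC]
4. ∠BGD = 39°  [D on ray GC]

∠BGD = 39°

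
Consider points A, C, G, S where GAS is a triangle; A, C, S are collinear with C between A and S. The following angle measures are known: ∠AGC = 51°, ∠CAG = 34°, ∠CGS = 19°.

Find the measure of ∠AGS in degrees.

1. ∠ACG = 95°  [△GAC]
2. ∠GAS = 34°  [C on ray AS]
3. ∠GCS = 85°  [linear pair at C on AS]
4. ∠CSG = 76°  [△GCS]
5. ∠ASG = 76°  [C on ray SA]
6. ∠AGS = 70°  [△GAS]

∠AGS = 70°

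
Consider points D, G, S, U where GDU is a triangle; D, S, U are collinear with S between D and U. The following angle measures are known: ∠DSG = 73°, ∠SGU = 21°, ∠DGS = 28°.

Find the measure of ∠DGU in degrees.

∠DGU = 49°

1. ∠GDS = 79°  [△GDS]
2. ∠GSU = 107°  [linear pair at S on DU]
3. ∠GUS = 52°  [△GSU]
4. ∠GDU = 79°  [S on ray DU]
5. ∠DUG = 52°  [S on ray UD]
6. ∠DGU = 49°  [△GDU]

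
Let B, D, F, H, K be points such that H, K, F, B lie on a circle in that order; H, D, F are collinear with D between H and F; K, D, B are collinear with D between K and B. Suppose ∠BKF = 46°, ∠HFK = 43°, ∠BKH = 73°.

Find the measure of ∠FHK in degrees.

∠FHK = 18°

1. ∠FDK = 91°  [△KDF]
2. ∠HDK = 89°  [linear pair at D on HF]
3. ∠FHK = 18°  [△HDK]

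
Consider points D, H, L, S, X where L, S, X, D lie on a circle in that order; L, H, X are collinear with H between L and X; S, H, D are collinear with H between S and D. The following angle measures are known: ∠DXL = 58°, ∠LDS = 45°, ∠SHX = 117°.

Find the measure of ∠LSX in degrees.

1. ∠DSL = 58°  [same arc LD]
2. ∠LXS = 45°  [same arc LS]
3. ∠LHS = 63°  [linear pair at H on LX]
4. ∠SLX = 59°  [△LHS]
5. ∠LSX = 76°  [△LSX]

∠LSX = 76°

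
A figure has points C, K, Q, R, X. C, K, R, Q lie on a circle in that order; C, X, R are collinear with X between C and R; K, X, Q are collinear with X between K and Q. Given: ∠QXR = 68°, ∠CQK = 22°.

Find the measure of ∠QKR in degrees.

∠QKR = 46°

1. ∠CXK = 68°  [vertical angles at X]
2. ∠CRK = 22°  [same arc CK]
3. ∠KXR = 112°  [linear pair at X on CR]
4. ∠QKR = 46°  [△KXR]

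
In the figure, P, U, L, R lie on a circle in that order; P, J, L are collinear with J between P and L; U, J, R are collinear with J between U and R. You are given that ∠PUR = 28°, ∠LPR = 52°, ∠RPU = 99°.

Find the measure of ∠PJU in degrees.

∠PJU = 105°

1. ∠PRU = 53°  [△PUR]
2. ∠LUR = 52°  [same arc LR]
3. ∠PLU = 53°  [same arc PU]
4. ∠LJU = 75°  [△UJL]
5. ∠PJU = 105°  [linear pair at J on PL]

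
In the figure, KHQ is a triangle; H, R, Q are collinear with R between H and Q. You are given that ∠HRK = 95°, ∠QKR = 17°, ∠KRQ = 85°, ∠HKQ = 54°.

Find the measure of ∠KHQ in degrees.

∠KHQ = 48°

1. ∠KQR = 78°  [△KRQ]
2. ∠HQK = 78°  [R on ray QH]
3. ∠KHQ = 48°  [△KHQ]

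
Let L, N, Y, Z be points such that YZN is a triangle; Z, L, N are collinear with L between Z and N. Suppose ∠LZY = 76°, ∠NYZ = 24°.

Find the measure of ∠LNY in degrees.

1. ∠NZY = 76°  [L on ray ZN]
2. ∠YNZ = 80°  [△YZN]
3. ∠LNY = 80°  [L on ray NZ]

∠LNY = 80°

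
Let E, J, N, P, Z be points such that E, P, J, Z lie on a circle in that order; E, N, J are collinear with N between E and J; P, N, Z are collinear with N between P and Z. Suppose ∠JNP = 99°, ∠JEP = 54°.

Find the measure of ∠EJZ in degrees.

∠EJZ = 45°

1. ∠ENZ = 99°  [vertical angles at N]
2. ∠JZP = 54°  [same arc PJ]
3. ∠JNZ = 81°  [linear pair at N on EJ]
4. ∠EJZ = 45°  [△JNZ]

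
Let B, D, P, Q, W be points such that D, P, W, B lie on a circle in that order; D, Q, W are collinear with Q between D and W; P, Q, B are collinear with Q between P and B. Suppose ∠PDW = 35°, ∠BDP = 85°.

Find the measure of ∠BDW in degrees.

∠BDW = 50°

1. ∠PBW = 35°  [same arc PW]
2. ∠BWP = 95°  [cyclic DPWB, opposite ∠D+∠W]
3. ∠BPW = 50°  [△PWB]
4. ∠BDW = 50°  [same arc WB]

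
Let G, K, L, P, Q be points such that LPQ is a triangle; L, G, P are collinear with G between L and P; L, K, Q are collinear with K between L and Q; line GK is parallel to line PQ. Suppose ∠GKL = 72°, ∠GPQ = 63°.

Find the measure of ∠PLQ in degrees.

1. ∠LQP = 72°  [GK∥PQ, corresponding at K]
2. ∠LPQ = 63°  [G on ray PL]
3. ∠PLQ = 45°  [△LPQ]

∠PLQ = 45°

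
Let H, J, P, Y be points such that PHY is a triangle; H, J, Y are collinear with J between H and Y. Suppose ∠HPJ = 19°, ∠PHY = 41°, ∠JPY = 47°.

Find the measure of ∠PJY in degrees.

∠PJY = 60°

1. ∠JHP = 41°  [J on ray HY]
2. ∠HJP = 120°  [△PHJ]
3. ∠PJY = 60°  [linear pair at J on HY]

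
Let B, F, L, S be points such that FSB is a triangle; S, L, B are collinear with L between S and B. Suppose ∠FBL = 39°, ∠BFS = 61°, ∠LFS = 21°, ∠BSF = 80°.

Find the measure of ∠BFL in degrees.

∠BFL = 40°

1. ∠FSL = 80°  [L on ray SB]
2. ∠FLS = 79°  [△FSL]
3. ∠BLF = 101°  [linear pair at L on SB]
4. ∠BFL = 40°  [△FLB]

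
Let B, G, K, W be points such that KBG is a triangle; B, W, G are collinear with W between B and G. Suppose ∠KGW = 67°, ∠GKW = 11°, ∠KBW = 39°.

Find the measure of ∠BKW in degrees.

∠BKW = 63°

1. ∠GWK = 102°  [△KWG]
2. ∠BWK = 78°  [linear pair at W on BG]
3. ∠BKW = 63°  [△KBW]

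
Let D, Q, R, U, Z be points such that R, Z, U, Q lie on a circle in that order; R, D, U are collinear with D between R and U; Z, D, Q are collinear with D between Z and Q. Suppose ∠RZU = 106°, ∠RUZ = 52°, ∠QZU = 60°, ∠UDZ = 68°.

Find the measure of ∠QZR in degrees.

1. ∠URZ = 22°  [△RZU]
2. ∠RDZ = 112°  [linear pair at D on RU]
3. ∠QZR = 46°  [△RDZ]

∠QZR = 46°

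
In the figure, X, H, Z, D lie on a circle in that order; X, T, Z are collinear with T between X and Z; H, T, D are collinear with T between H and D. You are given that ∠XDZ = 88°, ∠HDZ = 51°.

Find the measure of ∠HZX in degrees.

1. ∠XHZ = 92°  [cyclic XHZD, opposite ∠H+∠D]
2. ∠HXZ = 51°  [same arc HZ]
3. ∠HZX = 37°  [△XHZ]

∠HZX = 37°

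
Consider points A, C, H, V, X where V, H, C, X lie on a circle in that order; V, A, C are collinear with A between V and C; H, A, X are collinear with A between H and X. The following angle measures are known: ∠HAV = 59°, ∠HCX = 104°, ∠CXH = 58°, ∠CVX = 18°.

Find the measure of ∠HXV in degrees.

∠HXV = 41°

1. ∠CAX = 59°  [vertical angles at A]
2. ∠VAX = 121°  [linear pair at A on VC]
3. ∠HXV = 41°  [△VAX]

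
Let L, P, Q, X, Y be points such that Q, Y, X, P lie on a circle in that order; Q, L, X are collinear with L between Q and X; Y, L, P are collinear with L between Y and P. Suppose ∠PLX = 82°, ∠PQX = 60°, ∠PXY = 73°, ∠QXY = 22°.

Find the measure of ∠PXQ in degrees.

∠PXQ = 51°

1. ∠PYX = 60°  [same arc XP]
2. ∠XPY = 47°  [△YXP]
3. ∠PXQ = 51°  [△XLP]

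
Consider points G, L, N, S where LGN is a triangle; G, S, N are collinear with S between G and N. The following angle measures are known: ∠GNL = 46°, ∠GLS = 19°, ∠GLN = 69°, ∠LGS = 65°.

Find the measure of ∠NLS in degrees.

1. ∠LNS = 46°  [S on ray NG]
2. ∠GSL = 96°  [△LGS]
3. ∠LSN = 84°  [linear pair at S on GN]
4. ∠NLS = 50°  [△LSN]

∠NLS = 50°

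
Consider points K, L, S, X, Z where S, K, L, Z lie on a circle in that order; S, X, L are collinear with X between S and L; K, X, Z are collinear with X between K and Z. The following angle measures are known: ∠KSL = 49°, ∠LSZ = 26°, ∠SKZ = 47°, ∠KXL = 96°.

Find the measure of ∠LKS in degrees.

1. ∠LKZ = 26°  [same arc LZ]
2. ∠KLS = 58°  [△KXL]
3. ∠LKS = 73°  [△SKL]

∠LKS = 73°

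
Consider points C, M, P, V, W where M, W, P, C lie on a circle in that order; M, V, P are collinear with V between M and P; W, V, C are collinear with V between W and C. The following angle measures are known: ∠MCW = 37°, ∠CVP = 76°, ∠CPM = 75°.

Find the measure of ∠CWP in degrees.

∠CWP = 39°

1. ∠MPW = 37°  [same arc MW]
2. ∠MVW = 76°  [vertical angles at V]
3. ∠PVW = 104°  [linear pair at V on MP]
4. ∠CWP = 39°  [△WVP]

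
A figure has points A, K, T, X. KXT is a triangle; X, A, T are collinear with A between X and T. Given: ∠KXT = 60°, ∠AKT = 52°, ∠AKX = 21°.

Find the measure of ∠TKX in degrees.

1. ∠AXK = 60°  [A on ray XT]
2. ∠KAX = 99°  [△KXA]
3. ∠KAT = 81°  [linear pair at A on XT]
4. ∠ATK = 47°  [△KAT]
5. ∠KTX = 47°  [A on ray TX]
6. ∠TKX = 73°  [△KXT]

∠TKX = 73°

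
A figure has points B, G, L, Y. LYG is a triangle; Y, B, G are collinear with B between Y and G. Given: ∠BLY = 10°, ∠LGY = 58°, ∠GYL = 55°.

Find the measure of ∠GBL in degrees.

∠GBL = 65°

1. ∠BYL = 55°  [B on ray YG]
2. ∠LBY = 115°  [△LYB]
3. ∠GBL = 65°  [linear pair at B on YG]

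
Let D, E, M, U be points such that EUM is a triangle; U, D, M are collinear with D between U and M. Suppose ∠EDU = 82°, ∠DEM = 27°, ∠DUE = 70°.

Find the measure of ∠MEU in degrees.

1. ∠EDM = 98°  [linear pair at D on UM]
2. ∠DME = 55°  [△EDM]
3. ∠EUM = 70°  [D on ray UM]
4. ∠EMU = 55°  [D on ray MU]
5. ∠MEU = 55°  [△EUM]

∠MEU = 55°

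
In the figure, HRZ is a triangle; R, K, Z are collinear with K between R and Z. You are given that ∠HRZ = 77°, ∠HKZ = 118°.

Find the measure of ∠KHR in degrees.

1. ∠HRK = 77°  [K on ray RZ]
2. ∠HKR = 62°  [linear pair at K on RZ]
3. ∠KHR = 41°  [△HRK]

∠KHR = 41°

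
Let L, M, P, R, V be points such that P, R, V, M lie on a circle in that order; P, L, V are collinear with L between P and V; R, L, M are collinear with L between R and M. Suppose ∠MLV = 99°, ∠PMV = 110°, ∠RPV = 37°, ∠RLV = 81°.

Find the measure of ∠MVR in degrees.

1. ∠PRV = 70°  [cyclic PRVM, opposite ∠R+∠M]
2. ∠RMV = 37°  [same arc RV]
3. ∠PVR = 73°  [△PRV]
4. ∠MRV = 26°  [△RLV]
5. ∠MVR = 117°  [△RVM]

∠MVR = 117°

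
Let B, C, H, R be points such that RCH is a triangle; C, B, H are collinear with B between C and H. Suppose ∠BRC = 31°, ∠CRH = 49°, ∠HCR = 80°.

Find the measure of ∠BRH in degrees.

∠BRH = 18°

1. ∠CHR = 51°  [△RCH]
2. ∠BCR = 80°  [B on ray CH]
3. ∠BHR = 51°  [B on ray HC]
4. ∠CBR = 69°  [△RCB]
5. ∠HBR = 111°  [linear pair at B on CH]
6. ∠BRH = 18°  [△RBH]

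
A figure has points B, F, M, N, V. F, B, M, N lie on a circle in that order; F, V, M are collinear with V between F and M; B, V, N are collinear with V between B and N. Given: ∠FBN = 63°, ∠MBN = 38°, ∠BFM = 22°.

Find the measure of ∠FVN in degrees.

∠FVN = 85°

1. ∠FMN = 63°  [same arc FN]
2. ∠BNM = 22°  [same arc BM]
3. ∠MVN = 95°  [△MVN]
4. ∠FVN = 85°  [linear pair at V on FM]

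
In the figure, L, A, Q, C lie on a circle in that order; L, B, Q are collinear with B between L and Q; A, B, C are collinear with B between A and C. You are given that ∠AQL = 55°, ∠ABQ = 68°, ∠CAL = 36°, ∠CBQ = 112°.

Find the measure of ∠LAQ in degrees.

∠LAQ = 93°

1. ∠ABL = 112°  [linear pair at B on LQ]
2. ∠ALQ = 32°  [△LBA]
3. ∠LAQ = 93°  [△LAQ]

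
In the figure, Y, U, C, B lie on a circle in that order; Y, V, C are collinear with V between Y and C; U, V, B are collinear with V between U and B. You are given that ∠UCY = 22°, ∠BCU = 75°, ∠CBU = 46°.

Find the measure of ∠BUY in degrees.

∠BUY = 53°

1. ∠UBY = 22°  [same arc YU]
2. ∠BYU = 105°  [cyclic YUCB, opposite ∠Y+∠C]
3. ∠BUY = 53°  [△YUB]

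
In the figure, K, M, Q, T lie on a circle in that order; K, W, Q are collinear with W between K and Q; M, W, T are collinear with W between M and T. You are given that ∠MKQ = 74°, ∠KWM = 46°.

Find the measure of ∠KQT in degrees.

∠KQT = 60°

1. ∠MTQ = 74°  [same arc MQ]
2. ∠QWT = 46°  [vertical angles at W]
3. ∠KQT = 60°  [△QWT]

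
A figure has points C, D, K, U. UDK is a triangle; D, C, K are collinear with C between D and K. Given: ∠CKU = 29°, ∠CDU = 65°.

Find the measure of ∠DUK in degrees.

∠DUK = 86°

1. ∠DKU = 29°  [C on ray KD]
2. ∠KDU = 65°  [C on ray DK]
3. ∠DUK = 86°  [△UDK]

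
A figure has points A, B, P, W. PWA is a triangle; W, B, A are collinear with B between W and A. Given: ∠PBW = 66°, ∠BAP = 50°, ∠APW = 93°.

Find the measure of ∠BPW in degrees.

1. ∠PAW = 50°  [B on ray AW]
2. ∠AWP = 37°  [△PWA]
3. ∠BWP = 37°  [B on ray WA]
4. ∠BPW = 77°  [△PWB]

∠BPW = 77°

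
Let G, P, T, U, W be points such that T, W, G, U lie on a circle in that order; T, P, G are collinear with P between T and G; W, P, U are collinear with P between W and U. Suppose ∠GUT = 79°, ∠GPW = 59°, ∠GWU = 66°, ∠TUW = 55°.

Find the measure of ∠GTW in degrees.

1. ∠GWT = 101°  [cyclic TWGU, opposite ∠W+∠U]
2. ∠TGW = 55°  [△WPG]
3. ∠GTW = 24°  [△TWG]

∠GTW = 24°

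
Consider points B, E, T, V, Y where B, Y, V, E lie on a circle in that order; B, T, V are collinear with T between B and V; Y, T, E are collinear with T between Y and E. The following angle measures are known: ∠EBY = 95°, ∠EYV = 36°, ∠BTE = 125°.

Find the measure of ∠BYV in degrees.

∠BYV = 102°

1. ∠EVY = 85°  [cyclic BYVE, opposite ∠B+∠V]
2. ∠VEY = 59°  [△YVE]
3. ∠VTY = 125°  [vertical angles at T]
4. ∠VBY = 59°  [same arc YV]
5. ∠BVY = 19°  [△YTV]
6. ∠BYV = 102°  [△BYV]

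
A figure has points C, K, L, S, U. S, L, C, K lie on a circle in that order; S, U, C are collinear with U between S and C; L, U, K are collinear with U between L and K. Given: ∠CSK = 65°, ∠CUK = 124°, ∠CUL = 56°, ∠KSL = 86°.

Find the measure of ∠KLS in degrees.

1. ∠KUS = 56°  [linear pair at U on SC]
2. ∠LKS = 59°  [△SUK]
3. ∠KLS = 35°  [△SLK]

∠KLS = 35°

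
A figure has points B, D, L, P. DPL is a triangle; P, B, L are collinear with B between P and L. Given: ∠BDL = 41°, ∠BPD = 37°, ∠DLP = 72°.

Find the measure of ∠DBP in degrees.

1. ∠BLD = 72°  [B on ray LP]
2. ∠DBL = 67°  [△DBL]
3. ∠DBP = 113°  [linear pair at B on PL]

∠DBP = 113°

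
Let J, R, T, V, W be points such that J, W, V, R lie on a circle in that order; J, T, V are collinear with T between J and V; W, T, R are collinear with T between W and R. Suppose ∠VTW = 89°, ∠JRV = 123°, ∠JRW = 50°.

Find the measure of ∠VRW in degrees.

∠VRW = 73°

1. ∠JTR = 89°  [vertical angles at T]
2. ∠RJV = 41°  [△JTR]
3. ∠RTV = 91°  [linear pair at T on JV]
4. ∠JVR = 16°  [△JVR]
5. ∠VRW = 73°  [△VTR]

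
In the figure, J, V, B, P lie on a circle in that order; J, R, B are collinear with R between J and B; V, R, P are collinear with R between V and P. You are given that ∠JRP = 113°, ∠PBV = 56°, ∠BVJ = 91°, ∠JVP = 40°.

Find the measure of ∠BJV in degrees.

1. ∠BRV = 113°  [vertical angles at R]
2. ∠JRV = 67°  [linear pair at R on JB]
3. ∠BJV = 73°  [△JRV]

∠BJV = 73°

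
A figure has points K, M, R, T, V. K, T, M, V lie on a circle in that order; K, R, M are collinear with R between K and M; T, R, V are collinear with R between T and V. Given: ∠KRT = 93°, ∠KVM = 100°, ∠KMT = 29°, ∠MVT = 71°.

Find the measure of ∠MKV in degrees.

1. ∠MRV = 93°  [vertical angles at R]
2. ∠KVT = 29°  [same arc KT]
3. ∠KRV = 87°  [linear pair at R on KM]
4. ∠MKV = 64°  [△KRV]

∠MKV = 64°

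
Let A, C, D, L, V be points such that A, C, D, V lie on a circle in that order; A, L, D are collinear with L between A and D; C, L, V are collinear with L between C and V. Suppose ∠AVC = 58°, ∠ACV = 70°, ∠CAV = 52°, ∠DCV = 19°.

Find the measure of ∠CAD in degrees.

∠CAD = 33°

1. ∠CDV = 128°  [cyclic ACDV, opposite ∠A+∠D]
2. ∠CVD = 33°  [△CDV]
3. ∠CAD = 33°  [same arc CD]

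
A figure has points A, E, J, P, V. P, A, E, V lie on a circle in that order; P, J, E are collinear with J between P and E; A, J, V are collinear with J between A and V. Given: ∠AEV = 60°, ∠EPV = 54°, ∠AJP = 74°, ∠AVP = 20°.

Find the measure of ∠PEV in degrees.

1. ∠EAV = 54°  [same arc EV]
2. ∠EJV = 74°  [vertical angles at J]
3. ∠AVE = 66°  [△AEV]
4. ∠PEV = 40°  [△EJV]

∠PEV = 40°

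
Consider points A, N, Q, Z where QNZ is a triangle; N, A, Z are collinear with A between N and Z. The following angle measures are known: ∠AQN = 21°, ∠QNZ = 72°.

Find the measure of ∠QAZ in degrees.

1. ∠ANQ = 72°  [A on ray NZ]
2. ∠NAQ = 87°  [△QNA]
3. ∠QAZ = 93°  [linear pair at A on NZ]

∠QAZ = 93°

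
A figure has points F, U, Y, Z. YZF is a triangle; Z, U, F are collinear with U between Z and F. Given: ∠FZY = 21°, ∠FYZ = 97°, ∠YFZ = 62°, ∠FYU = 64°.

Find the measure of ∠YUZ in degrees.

∠YUZ = 126°

1. ∠UFY = 62°  [U on ray FZ]
2. ∠FUY = 54°  [△YUF]
3. ∠YUZ = 126°  [linear pair at U on ZF]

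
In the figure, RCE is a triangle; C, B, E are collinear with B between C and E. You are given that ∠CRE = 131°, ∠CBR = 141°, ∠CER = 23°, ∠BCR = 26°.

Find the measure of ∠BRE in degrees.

∠BRE = 118°

1. ∠EBR = 39°  [linear pair at B on CE]
2. ∠BER = 23°  [B on ray EC]
3. ∠BRE = 118°  [△RBE]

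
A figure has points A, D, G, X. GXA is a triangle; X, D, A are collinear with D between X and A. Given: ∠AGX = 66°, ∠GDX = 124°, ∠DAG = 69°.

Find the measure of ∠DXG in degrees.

1. ∠GAX = 69°  [D on ray AX]
2. ∠AXG = 45°  [△GXA]
3. ∠DXG = 45°  [D on ray XA]

∠DXG = 45°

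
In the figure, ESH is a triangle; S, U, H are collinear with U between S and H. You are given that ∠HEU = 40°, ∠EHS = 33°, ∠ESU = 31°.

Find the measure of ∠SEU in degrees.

∠SEU = 76°

1. ∠EHU = 33°  [U on ray HS]
2. ∠EUH = 107°  [△EUH]
3. ∠EUS = 73°  [linear pair at U on SH]
4. ∠SEU = 76°  [△ESU]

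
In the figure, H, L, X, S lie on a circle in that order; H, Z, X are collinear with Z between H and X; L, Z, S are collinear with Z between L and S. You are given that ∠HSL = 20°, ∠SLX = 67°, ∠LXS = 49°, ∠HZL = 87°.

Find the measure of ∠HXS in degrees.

∠HXS = 29°

1. ∠LSX = 64°  [△LXS]
2. ∠SZX = 87°  [vertical angles at Z]
3. ∠HXS = 29°  [△XZS]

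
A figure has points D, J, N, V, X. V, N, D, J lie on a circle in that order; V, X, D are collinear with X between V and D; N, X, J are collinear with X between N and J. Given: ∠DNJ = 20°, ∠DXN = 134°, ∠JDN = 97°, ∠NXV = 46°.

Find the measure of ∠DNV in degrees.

∠DNV = 91°

1. ∠DJN = 63°  [△NDJ]
2. ∠NDV = 26°  [△NXD]
3. ∠DVN = 63°  [same arc ND]
4. ∠DNV = 91°  [△VND]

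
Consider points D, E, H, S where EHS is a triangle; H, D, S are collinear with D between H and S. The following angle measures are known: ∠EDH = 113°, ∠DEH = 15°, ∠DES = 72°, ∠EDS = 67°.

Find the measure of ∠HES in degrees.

1. ∠DHE = 52°  [△EHD]
2. ∠DSE = 41°  [△EDS]
3. ∠EHS = 52°  [D on ray HS]
4. ∠ESH = 41°  [D on ray SH]
5. ∠HES = 87°  [△EHS]

∠HES = 87°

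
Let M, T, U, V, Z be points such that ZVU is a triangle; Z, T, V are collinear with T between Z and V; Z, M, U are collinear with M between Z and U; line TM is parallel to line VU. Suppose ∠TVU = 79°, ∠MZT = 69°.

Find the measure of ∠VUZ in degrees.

1. ∠UVZ = 79°  [T on ray VZ]
2. ∠UZV = 69°  [T on ZV, M on ZU]
3. ∠VUZ = 32°  [△ZVU]

∠VUZ = 32°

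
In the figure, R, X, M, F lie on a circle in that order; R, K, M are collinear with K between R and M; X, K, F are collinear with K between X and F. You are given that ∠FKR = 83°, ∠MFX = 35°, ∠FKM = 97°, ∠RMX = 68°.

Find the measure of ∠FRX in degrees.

1. ∠MRX = 35°  [same arc XM]
2. ∠RKX = 97°  [vertical angles at K]
3. ∠RFX = 68°  [same arc RX]
4. ∠FXR = 48°  [△RKX]
5. ∠FRX = 64°  [△RXF]

∠FRX = 64°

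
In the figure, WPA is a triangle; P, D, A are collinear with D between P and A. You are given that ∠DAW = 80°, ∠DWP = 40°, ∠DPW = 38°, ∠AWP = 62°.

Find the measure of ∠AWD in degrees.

∠AWD = 22°

1. ∠PDW = 102°  [△WPD]
2. ∠ADW = 78°  [linear pair at D on PA]
3. ∠AWD = 22°  [△WDA]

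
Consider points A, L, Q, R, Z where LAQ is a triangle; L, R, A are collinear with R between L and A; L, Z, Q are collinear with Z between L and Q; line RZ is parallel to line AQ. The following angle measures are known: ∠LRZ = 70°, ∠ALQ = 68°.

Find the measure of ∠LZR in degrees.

1. ∠LAQ = 70°  [RZ∥AQ, corresponding at R]
2. ∠AQL = 42°  [△LAQ]
3. ∠LZR = 42°  [RZ∥AQ, corresponding at Z]

∠LZR = 42°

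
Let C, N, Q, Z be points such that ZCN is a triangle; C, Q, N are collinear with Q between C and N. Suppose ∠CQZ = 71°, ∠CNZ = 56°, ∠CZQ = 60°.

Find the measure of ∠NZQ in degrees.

∠NZQ = 15°

1. ∠NQZ = 109°  [linear pair at Q on CN]
2. ∠QNZ = 56°  [Q on ray NC]
3. ∠NZQ = 15°  [△ZQN]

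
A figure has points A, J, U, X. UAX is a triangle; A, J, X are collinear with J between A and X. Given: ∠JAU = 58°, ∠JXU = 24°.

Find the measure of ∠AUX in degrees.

∠AUX = 98°

1. ∠UAX = 58°  [J on ray AX]
2. ∠AXU = 24°  [J on ray XA]
3. ∠AUX = 98°  [△UAX]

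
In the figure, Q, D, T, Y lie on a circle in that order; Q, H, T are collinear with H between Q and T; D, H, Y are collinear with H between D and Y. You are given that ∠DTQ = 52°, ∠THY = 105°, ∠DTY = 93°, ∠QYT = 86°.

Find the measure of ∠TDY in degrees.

∠TDY = 53°

1. ∠DYQ = 52°  [same arc QD]
2. ∠QHY = 75°  [linear pair at H on QT]
3. ∠TQY = 53°  [△QHY]
4. ∠TDY = 53°  [same arc TY]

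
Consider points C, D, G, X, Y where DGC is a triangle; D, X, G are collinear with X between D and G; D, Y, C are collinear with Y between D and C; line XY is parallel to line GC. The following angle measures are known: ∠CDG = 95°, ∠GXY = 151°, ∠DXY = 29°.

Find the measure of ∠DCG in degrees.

∠DCG = 56°

1. ∠XDY = 95°  [X on DG, Y on DC]
2. ∠DYX = 56°  [△DXY]
3. ∠DCG = 56°  [XY∥GC, corresponding at Y]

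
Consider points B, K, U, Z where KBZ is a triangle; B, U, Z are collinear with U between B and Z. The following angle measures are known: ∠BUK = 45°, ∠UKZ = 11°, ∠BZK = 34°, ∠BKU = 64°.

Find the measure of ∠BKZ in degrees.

∠BKZ = 75°

1. ∠KBU = 71°  [△KBU]
2. ∠KBZ = 71°  [U on ray BZ]
3. ∠BKZ = 75°  [△KBZ]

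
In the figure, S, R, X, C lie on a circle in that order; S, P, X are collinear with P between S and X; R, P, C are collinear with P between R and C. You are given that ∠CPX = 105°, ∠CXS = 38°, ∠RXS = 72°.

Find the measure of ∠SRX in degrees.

∠SRX = 71°

1. ∠RPS = 105°  [vertical angles at P]
2. ∠CRS = 38°  [same arc SC]
3. ∠RSX = 37°  [△SPR]
4. ∠SRX = 71°  [△SRX]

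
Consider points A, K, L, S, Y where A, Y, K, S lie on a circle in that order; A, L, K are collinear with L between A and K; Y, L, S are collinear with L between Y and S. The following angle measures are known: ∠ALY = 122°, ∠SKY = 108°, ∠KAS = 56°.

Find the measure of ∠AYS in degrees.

∠AYS = 42°

1. ∠KLS = 122°  [vertical angles at L]
2. ∠SAY = 72°  [cyclic AYKS, opposite ∠A+∠K]
3. ∠ALS = 58°  [linear pair at L on AK]
4. ∠ASY = 66°  [△ALS]
5. ∠AYS = 42°  [△AYS]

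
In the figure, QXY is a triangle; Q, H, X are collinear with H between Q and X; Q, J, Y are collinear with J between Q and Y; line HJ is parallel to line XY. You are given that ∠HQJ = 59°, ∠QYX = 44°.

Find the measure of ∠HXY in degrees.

1. ∠XQY = 59°  [H on QX, J on QY]
2. ∠QXY = 77°  [△QXY]
3. ∠HXY = 77°  [H on ray XQ]

∠HXY = 77°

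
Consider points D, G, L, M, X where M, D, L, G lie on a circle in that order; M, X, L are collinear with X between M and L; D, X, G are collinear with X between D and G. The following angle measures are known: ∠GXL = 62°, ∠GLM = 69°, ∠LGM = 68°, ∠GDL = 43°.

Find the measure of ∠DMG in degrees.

∠DMG = 92°

1. ∠GXM = 118°  [linear pair at X on ML]
2. ∠GDM = 69°  [same arc MG]
3. ∠GML = 43°  [△MLG]
4. ∠DGM = 19°  [△MXG]
5. ∠DMG = 92°  [△MDG]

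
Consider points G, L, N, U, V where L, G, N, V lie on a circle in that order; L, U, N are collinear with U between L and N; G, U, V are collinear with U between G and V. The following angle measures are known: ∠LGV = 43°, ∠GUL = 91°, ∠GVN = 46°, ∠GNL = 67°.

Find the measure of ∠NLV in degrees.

∠NLV = 24°

1. ∠NUV = 91°  [vertical angles at U]
2. ∠GVL = 67°  [same arc LG]
3. ∠LUV = 89°  [linear pair at U on LN]
4. ∠NLV = 24°  [△LUV]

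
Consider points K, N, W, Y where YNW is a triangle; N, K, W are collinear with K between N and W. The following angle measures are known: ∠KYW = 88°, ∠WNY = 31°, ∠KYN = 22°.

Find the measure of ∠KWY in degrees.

∠KWY = 39°

1. ∠KNY = 31°  [K on ray NW]
2. ∠NKY = 127°  [△YNK]
3. ∠WKY = 53°  [linear pair at K on NW]
4. ∠KWY = 39°  [△YKW]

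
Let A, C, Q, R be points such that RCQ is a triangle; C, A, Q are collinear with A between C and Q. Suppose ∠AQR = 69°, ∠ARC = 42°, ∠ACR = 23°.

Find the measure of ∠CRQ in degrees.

1. ∠CQR = 69°  [A on ray QC]
2. ∠QCR = 23°  [A on ray CQ]
3. ∠CRQ = 88°  [△RCQ]

∠CRQ = 88°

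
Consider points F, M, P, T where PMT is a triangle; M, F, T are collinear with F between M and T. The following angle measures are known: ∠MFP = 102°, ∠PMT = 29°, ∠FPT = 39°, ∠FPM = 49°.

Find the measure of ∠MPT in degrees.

∠MPT = 88°

1. ∠PFT = 78°  [linear pair at F on MT]
2. ∠FTP = 63°  [△PFT]
3. ∠MTP = 63°  [F on ray TM]
4. ∠MPT = 88°  [△PMT]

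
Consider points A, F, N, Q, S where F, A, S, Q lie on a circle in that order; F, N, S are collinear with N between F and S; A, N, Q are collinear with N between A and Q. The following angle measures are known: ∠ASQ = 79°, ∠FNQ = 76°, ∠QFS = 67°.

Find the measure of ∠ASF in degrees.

1. ∠ANS = 76°  [vertical angles at N]
2. ∠QAS = 67°  [same arc SQ]
3. ∠ASF = 37°  [△ANS]

∠ASF = 37°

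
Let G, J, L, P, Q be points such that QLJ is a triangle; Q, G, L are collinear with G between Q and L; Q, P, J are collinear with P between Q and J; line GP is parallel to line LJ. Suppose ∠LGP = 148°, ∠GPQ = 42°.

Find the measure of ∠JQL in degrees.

1. ∠PGQ = 32°  [linear pair at G on QL]
2. ∠GQP = 106°  [△QGP]
3. ∠JQL = 106°  [G on QL, P on QJ]

∠JQL = 106°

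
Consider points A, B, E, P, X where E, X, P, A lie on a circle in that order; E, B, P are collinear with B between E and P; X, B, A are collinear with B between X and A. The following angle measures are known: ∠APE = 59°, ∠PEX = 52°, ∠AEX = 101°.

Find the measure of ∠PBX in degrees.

1. ∠AXE = 59°  [same arc EA]
2. ∠EBX = 69°  [△EBX]
3. ∠PBX = 111°  [linear pair at B on EP]

∠PBX = 111°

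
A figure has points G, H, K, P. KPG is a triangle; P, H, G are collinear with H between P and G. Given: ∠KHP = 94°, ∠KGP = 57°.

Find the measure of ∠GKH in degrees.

∠GKH = 37°

1. ∠GHK = 86°  [linear pair at H on PG]
2. ∠HGK = 57°  [H on ray GP]
3. ∠GKH = 37°  [△KHG]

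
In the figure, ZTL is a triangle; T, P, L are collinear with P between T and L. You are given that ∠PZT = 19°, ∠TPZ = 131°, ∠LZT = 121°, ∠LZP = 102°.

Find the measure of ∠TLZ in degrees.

1. ∠LPZ = 49°  [linear pair at P on TL]
2. ∠PLZ = 29°  [△ZPL]
3. ∠TLZ = 29°  [P on ray LT]

∠TLZ = 29°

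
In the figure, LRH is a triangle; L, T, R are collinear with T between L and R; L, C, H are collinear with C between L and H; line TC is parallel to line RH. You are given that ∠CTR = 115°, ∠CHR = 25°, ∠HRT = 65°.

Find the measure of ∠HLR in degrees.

1. ∠LHR = 25°  [C on ray HL]
2. ∠HRL = 65°  [T on ray RL]
3. ∠HLR = 90°  [△LRH]

∠HLR = 90°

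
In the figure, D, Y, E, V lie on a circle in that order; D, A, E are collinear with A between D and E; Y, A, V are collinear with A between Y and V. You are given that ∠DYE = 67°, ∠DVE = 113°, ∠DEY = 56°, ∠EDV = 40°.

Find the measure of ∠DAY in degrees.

∠DAY = 96°

1. ∠EDY = 57°  [△DYE]
2. ∠DEV = 27°  [△DEV]
3. ∠DYV = 27°  [same arc DV]
4. ∠DAY = 96°  [△DAY]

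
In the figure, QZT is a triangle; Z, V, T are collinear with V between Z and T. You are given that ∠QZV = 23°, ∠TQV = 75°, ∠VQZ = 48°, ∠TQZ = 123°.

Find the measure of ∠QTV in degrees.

∠QTV = 34°

1. ∠QZT = 23°  [V on ray ZT]
2. ∠QTZ = 34°  [△QZT]
3. ∠QTV = 34°  [V on ray TZ]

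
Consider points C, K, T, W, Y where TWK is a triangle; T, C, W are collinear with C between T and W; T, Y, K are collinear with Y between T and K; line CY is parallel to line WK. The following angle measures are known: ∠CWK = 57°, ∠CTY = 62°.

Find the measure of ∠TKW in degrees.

1. ∠KWT = 57°  [C on ray WT]
2. ∠KTW = 62°  [C on TW, Y on TK]
3. ∠TKW = 61°  [△TWK]

∠TKW = 61°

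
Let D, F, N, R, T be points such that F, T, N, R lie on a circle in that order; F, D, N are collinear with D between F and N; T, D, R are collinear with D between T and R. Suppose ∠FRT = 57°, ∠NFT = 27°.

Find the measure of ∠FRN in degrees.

∠FRN = 84°

1. ∠FNT = 57°  [same arc FT]
2. ∠FTN = 96°  [△FTN]
3. ∠FRN = 84°  [cyclic FTNR, opposite ∠T+∠R]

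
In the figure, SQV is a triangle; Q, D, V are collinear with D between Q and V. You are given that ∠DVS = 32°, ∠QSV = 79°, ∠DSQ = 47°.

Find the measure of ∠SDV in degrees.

1. ∠QVS = 32°  [D on ray VQ]
2. ∠SQV = 69°  [△SQV]
3. ∠DQS = 69°  [D on ray QV]
4. ∠QDS = 64°  [△SQD]
5. ∠SDV = 116°  [linear pair at D on QV]

∠SDV = 116°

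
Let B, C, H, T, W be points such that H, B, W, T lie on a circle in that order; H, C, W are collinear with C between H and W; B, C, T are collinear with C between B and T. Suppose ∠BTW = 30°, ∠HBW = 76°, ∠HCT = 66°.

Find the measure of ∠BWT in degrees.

∠BWT = 110°

1. ∠BHW = 30°  [same arc BW]
2. ∠BWH = 74°  [△HBW]
3. ∠BCW = 66°  [vertical angles at C]
4. ∠TBW = 40°  [△BCW]
5. ∠BWT = 110°  [△BWT]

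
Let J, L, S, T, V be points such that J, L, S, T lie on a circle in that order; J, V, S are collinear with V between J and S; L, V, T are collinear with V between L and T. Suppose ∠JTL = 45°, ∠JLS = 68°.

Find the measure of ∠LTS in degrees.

∠LTS = 67°

1. ∠JSL = 45°  [same arc JL]
2. ∠LJS = 67°  [△JLS]
3. ∠LTS = 67°  [same arc LS]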